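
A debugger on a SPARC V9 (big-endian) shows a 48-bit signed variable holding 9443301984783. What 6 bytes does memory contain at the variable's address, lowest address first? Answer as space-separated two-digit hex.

9443301984783 in hexadecimal, padded to 48 bits, is 0x0896B0A90A0F.
Split into bytes (most-significant first): 08 96 B0 A9 0A 0F.
Big-endian stores the most-significant byte at the lowest address.
So the memory order matches the most-significant-first order: 08 96 B0 A9 0A 0F.

08 96 B0 A9 0A 0F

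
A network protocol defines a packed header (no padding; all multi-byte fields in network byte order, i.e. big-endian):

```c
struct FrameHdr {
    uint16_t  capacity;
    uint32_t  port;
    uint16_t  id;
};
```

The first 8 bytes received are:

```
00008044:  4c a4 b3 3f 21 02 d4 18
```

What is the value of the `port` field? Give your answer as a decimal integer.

3007258882

`port` follows `capacity` (2 bytes), so it starts at byte offset 2 and occupies 4 bytes.
Bytes at offsets 2..5: B3 3F 21 02.
Big-endian stores the most-significant byte at the lowest address.
The bytes are already most-significant first: 0xB33F2102.
0xB33F2102 = 3007258882.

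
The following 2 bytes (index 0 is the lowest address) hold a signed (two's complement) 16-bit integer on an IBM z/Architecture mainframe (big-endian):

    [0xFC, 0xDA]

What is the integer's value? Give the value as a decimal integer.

In big-endian order the high byte comes first in memory.
The bytes are already most-significant first: 0xFCDA.
Top bit is set, so as a signed 16-bit value this is 0xFCDA − 2^16 = -806.

-806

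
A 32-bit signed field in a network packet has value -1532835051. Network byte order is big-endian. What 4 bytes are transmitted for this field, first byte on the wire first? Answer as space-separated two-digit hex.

A4 A2 CB 15

Two's complement of -1532835051 in 32 bits: 1532835051 = 0x5B5D34EB; invert → 0xA4A2CB14; add 1 → 0xA4A2CB15.
Split into bytes (most-significant first): A4 A2 CB 15.
Big-endian stores the most-significant byte at the lowest address.
So the memory order matches the most-significant-first order: A4 A2 CB 15.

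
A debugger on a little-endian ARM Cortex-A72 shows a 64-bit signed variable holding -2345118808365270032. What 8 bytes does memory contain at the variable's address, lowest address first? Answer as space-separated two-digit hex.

Two's complement of -2345118808365270032 in 64 bits: 2345118808365270032 = 0x208B892198B30410; invert → 0xDF7476DE674CFBEF; add 1 → 0xDF7476DE674CFBF0.
Split into bytes (most-significant first): DF 74 76 DE 67 4C FB F0.
Little-endian stores the least-significant byte at the lowest address.
So at ascending addresses the bytes are F0 FB 4C 67 DE 76 74 DF.

F0 FB 4C 67 DE 76 74 DF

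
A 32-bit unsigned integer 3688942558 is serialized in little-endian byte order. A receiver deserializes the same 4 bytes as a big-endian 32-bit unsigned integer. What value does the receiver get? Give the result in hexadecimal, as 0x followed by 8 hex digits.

3688942558 in 32-bit hexadecimal is 0xDBE0CBDE.
Stored little-endian, the bytes at ascending addresses are DE CB E0 DB.
Read back as big-endian, the last byte is least significant, giving 0xDECBE0DB.

0xDECBE0DB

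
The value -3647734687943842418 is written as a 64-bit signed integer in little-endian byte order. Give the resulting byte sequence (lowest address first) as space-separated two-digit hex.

8E A5 3C BA A0 A4 60 CD

Two's complement of -3647734687943842418 in 64 bits: 3647734687943842418 = 0x329F5B5F45C35A72; invert → 0xCD60A4A0BA3CA58D; add 1 → 0xCD60A4A0BA3CA58E.
Split into bytes (most-significant first): CD 60 A4 A0 BA 3C A5 8E.
Little-endian: lowest address holds the least-significant byte.
So at ascending addresses the bytes are 8E A5 3C BA A0 A4 60 CD.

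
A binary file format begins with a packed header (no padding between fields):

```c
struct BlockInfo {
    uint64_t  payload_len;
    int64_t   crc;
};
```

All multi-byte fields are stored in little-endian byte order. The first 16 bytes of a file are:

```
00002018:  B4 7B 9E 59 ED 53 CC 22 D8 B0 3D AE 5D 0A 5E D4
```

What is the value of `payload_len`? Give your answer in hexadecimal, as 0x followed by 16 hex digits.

`payload_len` is the first field, at byte offset 0, occupying 8 bytes.
Bytes at offsets 0..7: B4 7B 9E 59 ED 53 CC 22.
Little-endian stores the least-significant byte at the lowest address.
Reassemble most-significant byte first: 22 CC 53 ED 59 9E 7B B4 → 0x22CC53ED599E7BB4.

0x22CC53ED599E7BB4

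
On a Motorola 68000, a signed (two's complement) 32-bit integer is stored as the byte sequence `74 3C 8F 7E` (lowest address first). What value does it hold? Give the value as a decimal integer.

1950125950

In big-endian order the high byte comes first in memory.
The bytes are already most-significant first: 0x743C8F7E.
0x743C8F7E = 1950125950.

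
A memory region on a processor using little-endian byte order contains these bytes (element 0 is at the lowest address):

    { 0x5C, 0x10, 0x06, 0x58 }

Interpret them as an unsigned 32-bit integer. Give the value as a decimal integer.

Little-endian: lowest address holds the least-significant byte.
Reassemble most-significant byte first: 58 06 10 5C → 0x5806105C.
0x5806105C = 1476792412.

1476792412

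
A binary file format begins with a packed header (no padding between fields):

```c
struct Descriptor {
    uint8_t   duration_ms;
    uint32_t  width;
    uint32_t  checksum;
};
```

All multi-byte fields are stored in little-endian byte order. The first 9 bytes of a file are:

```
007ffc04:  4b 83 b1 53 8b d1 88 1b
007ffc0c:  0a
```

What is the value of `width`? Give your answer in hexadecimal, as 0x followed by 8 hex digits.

0x8B53B183

`width` follows `duration_ms` (1 byte), so it starts at byte offset 1 and occupies 4 bytes.
Bytes at offsets 1..4: 83 B1 53 8B.
Little-endian stores the least-significant byte at the lowest address.
Reassemble most-significant byte first: 8B 53 B1 83 → 0x8B53B183.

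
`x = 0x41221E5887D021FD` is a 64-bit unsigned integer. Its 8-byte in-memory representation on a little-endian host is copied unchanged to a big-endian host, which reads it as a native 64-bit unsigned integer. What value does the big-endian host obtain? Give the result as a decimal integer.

18240089245544751681

Stored little-endian, the bytes at ascending addresses are FD 21 D0 87 58 1E 22 41.
Read back as big-endian, the last byte is least significant, giving 0xFD21D087581E2241.
0xFD21D087581E2241 = 18240089245544751681.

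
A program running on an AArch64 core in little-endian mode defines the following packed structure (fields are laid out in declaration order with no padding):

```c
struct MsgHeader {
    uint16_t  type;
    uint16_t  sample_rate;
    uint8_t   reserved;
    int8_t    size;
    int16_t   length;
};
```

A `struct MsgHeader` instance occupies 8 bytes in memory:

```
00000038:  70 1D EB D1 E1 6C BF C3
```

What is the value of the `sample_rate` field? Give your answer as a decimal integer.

`sample_rate` follows `type` (2 bytes), so it starts at byte offset 2 and occupies 2 bytes.
Bytes at offsets 2..3: EB D1.
In little-endian order the low byte comes first in memory.
Reassemble most-significant byte first: D1 EB → 0xD1EB.
0xD1EB = 53739.

53739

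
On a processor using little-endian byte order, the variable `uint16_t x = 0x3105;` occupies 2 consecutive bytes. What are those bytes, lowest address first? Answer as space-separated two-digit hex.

Split into bytes (most-significant first): 31 05.
Little-endian: lowest address holds the least-significant byte.
So at ascending addresses the bytes are 05 31.

05 31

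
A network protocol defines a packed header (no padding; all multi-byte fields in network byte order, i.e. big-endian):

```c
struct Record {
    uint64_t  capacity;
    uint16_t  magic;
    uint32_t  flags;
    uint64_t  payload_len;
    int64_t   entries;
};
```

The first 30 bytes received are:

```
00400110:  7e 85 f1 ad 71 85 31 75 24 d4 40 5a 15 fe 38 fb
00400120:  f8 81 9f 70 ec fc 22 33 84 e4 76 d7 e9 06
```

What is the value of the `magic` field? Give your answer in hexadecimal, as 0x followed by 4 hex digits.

0x24D4

`magic` follows `capacity` (8 bytes), so it starts at byte offset 8 and occupies 2 bytes.
Bytes at offsets 8..9: 24 D4.
Big-endian stores the most-significant byte at the lowest address.
The bytes are already most-significant first: 0x24D4.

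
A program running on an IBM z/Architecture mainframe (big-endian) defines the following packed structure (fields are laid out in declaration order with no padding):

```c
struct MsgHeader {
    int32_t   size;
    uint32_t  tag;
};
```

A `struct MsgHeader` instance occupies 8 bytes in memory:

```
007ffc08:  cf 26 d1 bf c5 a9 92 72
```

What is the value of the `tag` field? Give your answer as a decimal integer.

`tag` follows `size` (4 bytes), so it starts at byte offset 4 and occupies 4 bytes.
Bytes at offsets 4..7: C5 A9 92 72.
Big-endian: lowest address holds the most-significant byte.
The bytes are already most-significant first: 0xC5A99272.
0xC5A99272 = 3316224626.

3316224626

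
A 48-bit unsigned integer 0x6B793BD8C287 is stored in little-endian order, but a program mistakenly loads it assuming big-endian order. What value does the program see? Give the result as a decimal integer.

Stored little-endian, the bytes at ascending addresses are 87 C2 D8 3B 79 6B.
Read back as big-endian, the last byte is least significant, giving 0x87C2D83B796B.
0x87C2D83B796B = 149270921181547.

149270921181547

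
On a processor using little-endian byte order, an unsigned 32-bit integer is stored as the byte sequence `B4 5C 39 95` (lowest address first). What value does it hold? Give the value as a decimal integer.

In little-endian order the low byte comes first in memory.
Reassemble most-significant byte first: 95 39 5C B4 → 0x95395CB4.
0x95395CB4 = 2503564468.

2503564468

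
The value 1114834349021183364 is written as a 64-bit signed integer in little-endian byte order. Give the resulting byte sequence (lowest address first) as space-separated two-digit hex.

1114834349021183364 in hexadecimal, padded to 64 bits, is 0x0F78AFEF0CCFBD84.
Split into bytes (most-significant first): 0F 78 AF EF 0C CF BD 84.
In little-endian order the low byte comes first in memory.
So at ascending addresses the bytes are 84 BD CF 0C EF AF 78 0F.

84 BD CF 0C EF AF 78 0F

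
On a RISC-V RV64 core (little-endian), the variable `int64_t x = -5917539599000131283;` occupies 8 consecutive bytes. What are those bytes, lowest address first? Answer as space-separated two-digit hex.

Two's complement of -5917539599000131283 in 64 bits: 5917539599000131283 = 0x521F52E9AEB5D6D3; invert → 0xADE0AD16514A292C; add 1 → 0xADE0AD16514A292D.
Split into bytes (most-significant first): AD E0 AD 16 51 4A 29 2D.
Little-endian: lowest address holds the least-significant byte.
So at ascending addresses the bytes are 2D 29 4A 51 16 AD E0 AD.

2D 29 4A 51 16 AD E0 AD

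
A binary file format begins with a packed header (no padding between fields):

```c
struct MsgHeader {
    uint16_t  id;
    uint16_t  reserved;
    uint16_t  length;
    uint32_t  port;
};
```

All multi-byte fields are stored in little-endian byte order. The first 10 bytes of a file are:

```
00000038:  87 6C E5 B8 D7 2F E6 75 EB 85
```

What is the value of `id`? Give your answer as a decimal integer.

27783

`id` is the first field, at byte offset 0, occupying 2 bytes.
Bytes at offsets 0..1: 87 6C.
Little-endian: lowest address holds the least-significant byte.
Reassemble most-significant byte first: 6C 87 → 0x6C87.
0x6C87 = 27783.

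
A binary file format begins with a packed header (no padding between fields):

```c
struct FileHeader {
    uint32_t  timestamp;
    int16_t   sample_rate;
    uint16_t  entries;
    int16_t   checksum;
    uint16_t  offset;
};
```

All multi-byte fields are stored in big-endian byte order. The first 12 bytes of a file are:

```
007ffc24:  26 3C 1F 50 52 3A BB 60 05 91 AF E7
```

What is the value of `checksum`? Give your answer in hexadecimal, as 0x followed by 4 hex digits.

`checksum` follows `timestamp` (4 B), `sample_rate` (2 B), `entries` (2 B), so it starts at offset 4 + 2 + 2 = 8 and occupies 2 bytes.
Bytes at offsets 8..9: 05 91.
In big-endian order the high byte comes first in memory.
The bytes are already most-significant first: 0x0591.

0x0591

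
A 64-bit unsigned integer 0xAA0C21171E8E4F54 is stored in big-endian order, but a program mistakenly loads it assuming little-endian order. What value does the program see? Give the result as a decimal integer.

6075230682234293418

Stored big-endian, the bytes at ascending addresses are AA 0C 21 17 1E 8E 4F 54.
Read back as little-endian, the first byte is least significant, giving 0x544F8E1E17210CAA.
0x544F8E1E17210CAA = 6075230682234293418.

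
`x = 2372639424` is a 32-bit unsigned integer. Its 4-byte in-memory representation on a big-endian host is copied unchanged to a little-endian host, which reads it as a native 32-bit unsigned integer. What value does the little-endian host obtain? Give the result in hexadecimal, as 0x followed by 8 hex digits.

2372639424 in 32-bit hexadecimal is 0x8D6B9AC0.
Stored big-endian, the bytes at ascending addresses are 8D 6B 9A C0.
Read back as little-endian, the first byte is least significant, giving 0xC09A6B8D.

0xC09A6B8D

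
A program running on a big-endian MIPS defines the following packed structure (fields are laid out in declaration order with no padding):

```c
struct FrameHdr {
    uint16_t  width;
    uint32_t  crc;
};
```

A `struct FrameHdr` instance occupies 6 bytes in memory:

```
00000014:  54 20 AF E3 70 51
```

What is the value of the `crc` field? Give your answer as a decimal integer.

2950918225

`crc` follows `width` (2 bytes), so it starts at byte offset 2 and occupies 4 bytes.
Bytes at offsets 2..5: AF E3 70 51.
Big-endian stores the most-significant byte at the lowest address.
The bytes are already most-significant first: 0xAFE37051.
0xAFE37051 = 2950918225.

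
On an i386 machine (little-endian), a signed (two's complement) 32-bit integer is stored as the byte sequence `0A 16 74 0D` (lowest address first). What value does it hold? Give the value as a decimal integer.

In little-endian order the low byte comes first in memory.
Reassemble most-significant byte first: 0D 74 16 0A → 0x0D74160A.
0x0D74160A = 225711626.

225711626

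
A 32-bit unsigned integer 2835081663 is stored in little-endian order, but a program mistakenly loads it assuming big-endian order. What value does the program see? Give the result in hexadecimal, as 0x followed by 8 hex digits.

2835081663 in 32-bit hexadecimal is 0xA8FBE9BF.
Stored little-endian, the bytes at ascending addresses are BF E9 FB A8.
Read back as big-endian, the last byte is least significant, giving 0xBFE9FBA8.

0xBFE9FBA8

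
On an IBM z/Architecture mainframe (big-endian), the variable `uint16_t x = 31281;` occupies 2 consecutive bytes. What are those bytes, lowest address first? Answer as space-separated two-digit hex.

7A 31

31281 in hexadecimal, padded to 16 bits, is 0x7A31.
Split into bytes (most-significant first): 7A 31.
In big-endian order the high byte comes first in memory.
So the memory order matches the most-significant-first order: 7A 31.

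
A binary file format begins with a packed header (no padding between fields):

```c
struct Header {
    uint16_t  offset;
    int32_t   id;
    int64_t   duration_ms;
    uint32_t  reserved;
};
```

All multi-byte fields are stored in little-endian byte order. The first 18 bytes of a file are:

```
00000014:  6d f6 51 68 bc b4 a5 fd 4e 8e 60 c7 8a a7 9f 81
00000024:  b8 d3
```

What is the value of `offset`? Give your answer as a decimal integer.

63085

`offset` is the first field, at byte offset 0, occupying 2 bytes.
Bytes at offsets 0..1: 6D F6.
Little-endian: lowest address holds the least-significant byte.
Reassemble most-significant byte first: F6 6D → 0xF66D.
0xF66D = 63085.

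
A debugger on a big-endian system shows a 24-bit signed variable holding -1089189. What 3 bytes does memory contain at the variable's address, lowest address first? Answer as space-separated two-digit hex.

Two's complement of -1089189 in 24 bits: 1089189 = 0x109EA5; invert → 0xEF615A; add 1 → 0xEF615B.
Split into bytes (most-significant first): EF 61 5B.
Big-endian: lowest address holds the most-significant byte.
So the memory order matches the most-significant-first order: EF 61 5B.

EF 61 5B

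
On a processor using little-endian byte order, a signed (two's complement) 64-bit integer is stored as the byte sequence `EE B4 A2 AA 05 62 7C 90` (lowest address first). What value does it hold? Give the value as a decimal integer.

-8035439858658659090

In little-endian order the low byte comes first in memory.
Reassemble most-significant byte first: 90 7C 62 05 AA A2 B4 EE → 0x907C6205AAA2B4EE.
Top bit is set, so as a signed 64-bit value this is 0x907C6205AAA2B4EE − 2^64 = -8035439858658659090.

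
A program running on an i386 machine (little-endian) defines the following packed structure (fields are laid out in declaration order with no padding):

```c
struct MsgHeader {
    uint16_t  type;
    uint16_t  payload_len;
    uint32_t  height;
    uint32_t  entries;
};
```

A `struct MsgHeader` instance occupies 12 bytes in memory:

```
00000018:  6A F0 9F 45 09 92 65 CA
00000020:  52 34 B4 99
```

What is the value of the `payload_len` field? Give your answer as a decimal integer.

`payload_len` follows `type` (2 bytes), so it starts at byte offset 2 and occupies 2 bytes.
Bytes at offsets 2..3: 9F 45.
Little-endian stores the least-significant byte at the lowest address.
Reassemble most-significant byte first: 45 9F → 0x459F.
0x459F = 17823.

17823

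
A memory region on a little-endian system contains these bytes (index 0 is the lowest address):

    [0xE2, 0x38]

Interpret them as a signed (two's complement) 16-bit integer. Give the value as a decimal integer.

Little-endian stores the least-significant byte at the lowest address.
Reassemble most-significant byte first: 38 E2 → 0x38E2.
0x38E2 = 14562.

14562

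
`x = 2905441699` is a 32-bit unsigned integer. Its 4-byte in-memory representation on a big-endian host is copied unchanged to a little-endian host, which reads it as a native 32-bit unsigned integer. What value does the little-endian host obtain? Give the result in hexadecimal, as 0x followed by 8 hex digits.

2905441699 in 32-bit hexadecimal is 0xAD2D85A3.
Stored big-endian, the bytes at ascending addresses are AD 2D 85 A3.
Read back as little-endian, the first byte is least significant, giving 0xA3852DAD.

0xA3852DAD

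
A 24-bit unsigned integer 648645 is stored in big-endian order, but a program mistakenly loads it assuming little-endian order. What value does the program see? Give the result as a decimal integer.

648645 in 24-bit hexadecimal is 0x09E5C5.
Stored big-endian, the bytes at ascending addresses are 09 E5 C5.
Read back as little-endian, the first byte is least significant, giving 0xC5E509.
0xC5E509 = 12969225.

12969225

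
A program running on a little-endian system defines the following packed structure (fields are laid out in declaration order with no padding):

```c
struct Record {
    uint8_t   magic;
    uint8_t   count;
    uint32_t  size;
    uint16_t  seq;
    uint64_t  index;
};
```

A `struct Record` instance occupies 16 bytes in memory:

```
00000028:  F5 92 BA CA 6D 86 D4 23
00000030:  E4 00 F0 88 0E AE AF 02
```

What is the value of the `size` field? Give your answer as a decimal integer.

`size` follows `magic` (1 B), `count` (1 B), so it starts at offset 1 + 1 = 2 and occupies 4 bytes.
Bytes at offsets 2..5: BA CA 6D 86.
Little-endian: lowest address holds the least-significant byte.
Reassemble most-significant byte first: 86 6D CA BA → 0x866DCABA.
0x866DCABA = 2255342266.

2255342266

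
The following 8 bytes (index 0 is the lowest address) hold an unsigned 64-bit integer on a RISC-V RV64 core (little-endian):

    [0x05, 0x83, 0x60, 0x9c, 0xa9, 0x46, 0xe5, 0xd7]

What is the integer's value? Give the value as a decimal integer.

In little-endian order the low byte comes first in memory.
Reassemble most-significant byte first: D7 E5 46 A9 9C 60 83 05 → 0xD7E546A99C608305.
0xD7E546A99C608305 = 15556918182108234501.

15556918182108234501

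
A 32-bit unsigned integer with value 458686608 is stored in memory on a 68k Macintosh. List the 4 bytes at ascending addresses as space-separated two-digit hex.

1B 57 00 90

458686608 in hexadecimal, padded to 32 bits, is 0x1B570090.
Split into bytes (most-significant first): 1B 57 00 90.
Big-endian stores the most-significant byte at the lowest address.
So the memory order matches the most-significant-first order: 1B 57 00 90.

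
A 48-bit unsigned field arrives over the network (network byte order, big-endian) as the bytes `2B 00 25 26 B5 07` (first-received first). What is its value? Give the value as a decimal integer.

47279623288071

Big-endian stores the most-significant byte at the lowest address.
The bytes are already most-significant first: 0x2B002526B507.
0x2B002526B507 = 47279623288071.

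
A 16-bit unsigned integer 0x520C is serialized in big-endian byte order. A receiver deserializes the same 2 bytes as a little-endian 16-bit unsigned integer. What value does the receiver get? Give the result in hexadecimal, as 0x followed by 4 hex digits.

0x0C52

Stored big-endian, the bytes at ascending addresses are 52 0C.
Read back as little-endian, the first byte is least significant, giving 0x0C52.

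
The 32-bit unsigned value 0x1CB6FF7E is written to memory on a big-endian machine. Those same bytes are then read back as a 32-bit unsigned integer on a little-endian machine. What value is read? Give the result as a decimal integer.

Stored big-endian, the bytes at ascending addresses are 1C B6 FF 7E.
Read back as little-endian, the first byte is least significant, giving 0x7EFFB61C.
0x7EFFB61C = 2130687516.

2130687516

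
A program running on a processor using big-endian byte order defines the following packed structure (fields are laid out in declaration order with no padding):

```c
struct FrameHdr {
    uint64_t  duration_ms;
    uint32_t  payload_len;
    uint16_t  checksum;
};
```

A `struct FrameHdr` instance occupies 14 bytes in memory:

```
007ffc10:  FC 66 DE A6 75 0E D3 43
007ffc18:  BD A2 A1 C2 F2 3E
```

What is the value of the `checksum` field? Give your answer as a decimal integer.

`checksum` follows `duration_ms` (8 B), `payload_len` (4 B), so it starts at offset 8 + 4 = 12 and occupies 2 bytes.
Bytes at offsets 12..13: F2 3E.
In big-endian order the high byte comes first in memory.
The bytes are already most-significant first: 0xF23E.
0xF23E = 62014.

62014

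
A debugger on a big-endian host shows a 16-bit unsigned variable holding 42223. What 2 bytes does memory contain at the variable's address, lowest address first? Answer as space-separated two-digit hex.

A4 EF

42223 in hexadecimal, padded to 16 bits, is 0xA4EF.
Split into bytes (most-significant first): A4 EF.
Big-endian stores the most-significant byte at the lowest address.
So the memory order matches the most-significant-first order: A4 EF.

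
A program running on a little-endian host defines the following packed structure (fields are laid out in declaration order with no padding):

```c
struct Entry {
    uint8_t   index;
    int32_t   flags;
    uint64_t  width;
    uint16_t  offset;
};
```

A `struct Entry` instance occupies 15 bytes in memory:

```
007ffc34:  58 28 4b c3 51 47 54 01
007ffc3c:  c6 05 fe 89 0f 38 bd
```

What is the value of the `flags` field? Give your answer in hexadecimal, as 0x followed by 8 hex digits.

`flags` follows `index` (1 byte), so it starts at byte offset 1 and occupies 4 bytes.
Bytes at offsets 1..4: 28 4B C3 51.
Little-endian: lowest address holds the least-significant byte.
Reassemble most-significant byte first: 51 C3 4B 28 → 0x51C34B28.

0x51C34B28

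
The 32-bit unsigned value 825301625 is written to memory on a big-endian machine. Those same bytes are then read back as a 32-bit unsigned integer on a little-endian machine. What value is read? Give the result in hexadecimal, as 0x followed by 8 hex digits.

0x791A3131

825301625 in 32-bit hexadecimal is 0x31311A79.
Stored big-endian, the bytes at ascending addresses are 31 31 1A 79.
Read back as little-endian, the first byte is least significant, giving 0x791A3131.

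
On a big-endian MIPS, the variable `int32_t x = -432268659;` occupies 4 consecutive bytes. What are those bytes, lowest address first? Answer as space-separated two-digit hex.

Two's complement of -432268659 in 32 bits: 432268659 = 0x19C3E573; invert → 0xE63C1A8C; add 1 → 0xE63C1A8D.
Split into bytes (most-significant first): E6 3C 1A 8D.
In big-endian order the high byte comes first in memory.
So the memory order matches the most-significant-first order: E6 3C 1A 8D.

E6 3C 1A 8D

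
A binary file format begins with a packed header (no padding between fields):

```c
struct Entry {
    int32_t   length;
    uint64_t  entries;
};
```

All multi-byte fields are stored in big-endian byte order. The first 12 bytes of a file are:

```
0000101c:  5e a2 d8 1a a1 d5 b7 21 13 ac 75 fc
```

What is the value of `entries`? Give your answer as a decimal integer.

`entries` follows `length` (4 bytes), so it starts at byte offset 4 and occupies 8 bytes.
Bytes at offsets 4..11: A1 D5 B7 21 13 AC 75 FC.
Big-endian: lowest address holds the most-significant byte.
The bytes are already most-significant first: 0xA1D5B72113AC75FC.
0xA1D5B72113AC75FC = 11661428162837640700.

11661428162837640700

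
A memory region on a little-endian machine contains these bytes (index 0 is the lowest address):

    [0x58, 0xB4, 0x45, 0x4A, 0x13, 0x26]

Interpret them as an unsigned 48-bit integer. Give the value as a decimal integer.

41864292316248

In little-endian order the low byte comes first in memory.
Reassemble most-significant byte first: 26 13 4A 45 B4 58 → 0x26134A45B458.
0x26134A45B458 = 41864292316248.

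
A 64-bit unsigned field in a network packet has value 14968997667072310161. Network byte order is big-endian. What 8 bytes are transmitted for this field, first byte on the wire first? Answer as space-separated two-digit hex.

14968997667072310161 in hexadecimal, padded to 64 bits, is 0xCFBC9011AD7EFB91.
Split into bytes (most-significant first): CF BC 90 11 AD 7E FB 91.
Big-endian stores the most-significant byte at the lowest address.
So the memory order matches the most-significant-first order: CF BC 90 11 AD 7E FB 91.

CF BC 90 11 AD 7E FB 91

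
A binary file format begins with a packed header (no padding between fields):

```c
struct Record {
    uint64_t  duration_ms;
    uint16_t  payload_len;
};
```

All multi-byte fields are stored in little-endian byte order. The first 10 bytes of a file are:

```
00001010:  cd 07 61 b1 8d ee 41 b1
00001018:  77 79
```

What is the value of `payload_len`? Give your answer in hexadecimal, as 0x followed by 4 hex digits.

`payload_len` follows `duration_ms` (8 bytes), so it starts at byte offset 8 and occupies 2 bytes.
Bytes at offsets 8..9: 77 79.
Little-endian: lowest address holds the least-significant byte.
Reassemble most-significant byte first: 79 77 → 0x7977.

0x7977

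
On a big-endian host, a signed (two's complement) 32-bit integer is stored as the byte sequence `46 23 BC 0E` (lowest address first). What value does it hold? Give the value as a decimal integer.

In big-endian order the high byte comes first in memory.
The bytes are already most-significant first: 0x4623BC0E.
0x4623BC0E = 1176747022.

1176747022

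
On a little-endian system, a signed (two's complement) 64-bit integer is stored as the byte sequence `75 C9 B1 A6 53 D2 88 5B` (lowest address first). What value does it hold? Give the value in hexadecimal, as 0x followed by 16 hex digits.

0x5B88D253A6B1C975

In little-endian order the low byte comes first in memory.
Reassemble most-significant byte first: 5B 88 D2 53 A6 B1 C9 75 → 0x5B88D253A6B1C975.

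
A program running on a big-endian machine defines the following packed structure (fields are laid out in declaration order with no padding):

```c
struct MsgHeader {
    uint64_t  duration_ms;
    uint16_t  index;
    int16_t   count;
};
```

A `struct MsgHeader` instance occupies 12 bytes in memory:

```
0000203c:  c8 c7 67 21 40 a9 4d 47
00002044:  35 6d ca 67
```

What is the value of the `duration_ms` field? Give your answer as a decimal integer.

`duration_ms` is the first field, at byte offset 0, occupying 8 bytes.
Bytes at offsets 0..7: C8 C7 67 21 40 A9 4D 47.
In big-endian order the high byte comes first in memory.
The bytes are already most-significant first: 0xC8C7672140A94D47.
0xC8C7672140A94D47 = 14467645720467426631.

14467645720467426631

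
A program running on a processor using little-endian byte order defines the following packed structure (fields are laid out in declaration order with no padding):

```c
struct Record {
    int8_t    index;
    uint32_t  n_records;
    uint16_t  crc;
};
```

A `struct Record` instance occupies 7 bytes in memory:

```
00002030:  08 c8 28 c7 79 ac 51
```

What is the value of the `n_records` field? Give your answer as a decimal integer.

`n_records` follows `index` (1 byte), so it starts at byte offset 1 and occupies 4 bytes.
Bytes at offsets 1..4: C8 28 C7 79.
Little-endian stores the least-significant byte at the lowest address.
Reassemble most-significant byte first: 79 C7 28 C8 → 0x79C728C8.
0x79C728C8 = 2043095240.

2043095240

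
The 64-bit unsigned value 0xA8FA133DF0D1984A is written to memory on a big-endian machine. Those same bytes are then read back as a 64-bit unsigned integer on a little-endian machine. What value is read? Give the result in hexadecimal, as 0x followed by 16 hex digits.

0x4A98D1F03D13FAA8

Stored big-endian, the bytes at ascending addresses are A8 FA 13 3D F0 D1 98 4A.
Read back as little-endian, the first byte is least significant, giving 0x4A98D1F03D13FAA8.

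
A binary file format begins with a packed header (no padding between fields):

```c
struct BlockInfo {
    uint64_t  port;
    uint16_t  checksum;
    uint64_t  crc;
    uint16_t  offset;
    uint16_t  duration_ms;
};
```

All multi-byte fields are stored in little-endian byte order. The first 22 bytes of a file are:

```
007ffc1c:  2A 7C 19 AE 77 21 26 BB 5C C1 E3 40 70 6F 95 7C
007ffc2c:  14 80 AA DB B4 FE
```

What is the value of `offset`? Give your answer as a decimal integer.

56234

`offset` follows `port` (8 B), `checksum` (2 B), `crc` (8 B), so it starts at offset 8 + 2 + 8 = 18 and occupies 2 bytes.
Bytes at offsets 18..19: AA DB.
Little-endian stores the least-significant byte at the lowest address.
Reassemble most-significant byte first: DB AA → 0xDBAA.
0xDBAA = 56234.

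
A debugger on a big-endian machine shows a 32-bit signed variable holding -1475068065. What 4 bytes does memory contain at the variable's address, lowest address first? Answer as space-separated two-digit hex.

A8 14 3F 5F

Two's complement of -1475068065 in 32 bits: 1475068065 = 0x57EBC0A1; invert → 0xA8143F5E; add 1 → 0xA8143F5F.
Split into bytes (most-significant first): A8 14 3F 5F.
Big-endian: lowest address holds the most-significant byte.
So the memory order matches the most-significant-first order: A8 14 3F 5F.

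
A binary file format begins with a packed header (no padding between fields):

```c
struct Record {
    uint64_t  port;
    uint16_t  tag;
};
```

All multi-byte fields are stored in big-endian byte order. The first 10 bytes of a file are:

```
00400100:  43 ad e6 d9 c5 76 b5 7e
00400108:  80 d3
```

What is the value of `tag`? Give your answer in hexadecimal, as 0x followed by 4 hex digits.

`tag` follows `port` (8 bytes), so it starts at byte offset 8 and occupies 2 bytes.
Bytes at offsets 8..9: 80 D3.
Big-endian stores the most-significant byte at the lowest address.
The bytes are already most-significant first: 0x80D3.

0x80D3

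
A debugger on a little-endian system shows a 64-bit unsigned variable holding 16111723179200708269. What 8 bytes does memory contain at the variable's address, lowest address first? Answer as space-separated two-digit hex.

AD 7E AF 2F DE 56 98 DF

16111723179200708269 in hexadecimal, padded to 64 bits, is 0xDF9856DE2FAF7EAD.
Split into bytes (most-significant first): DF 98 56 DE 2F AF 7E AD.
Little-endian stores the least-significant byte at the lowest address.
So at ascending addresses the bytes are AD 7E AF 2F DE 56 98 DF.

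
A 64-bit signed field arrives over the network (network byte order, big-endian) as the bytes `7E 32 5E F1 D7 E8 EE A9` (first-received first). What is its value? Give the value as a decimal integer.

9093434990416948905

Big-endian stores the most-significant byte at the lowest address.
The bytes are already most-significant first: 0x7E325EF1D7E8EEA9.
0x7E325EF1D7E8EEA9 = 9093434990416948905.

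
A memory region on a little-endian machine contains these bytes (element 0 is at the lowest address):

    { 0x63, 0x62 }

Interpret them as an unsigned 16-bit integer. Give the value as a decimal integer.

In little-endian order the low byte comes first in memory.
Reassemble most-significant byte first: 62 63 → 0x6263.
0x6263 = 25187.

25187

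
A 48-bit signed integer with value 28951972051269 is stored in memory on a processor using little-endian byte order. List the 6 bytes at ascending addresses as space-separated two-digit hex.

28951972051269 in hexadecimal, padded to 48 bits, is 0x1A54E8027945.
Split into bytes (most-significant first): 1A 54 E8 02 79 45.
Little-endian: lowest address holds the least-significant byte.
So at ascending addresses the bytes are 45 79 02 E8 54 1A.

45 79 02 E8 54 1A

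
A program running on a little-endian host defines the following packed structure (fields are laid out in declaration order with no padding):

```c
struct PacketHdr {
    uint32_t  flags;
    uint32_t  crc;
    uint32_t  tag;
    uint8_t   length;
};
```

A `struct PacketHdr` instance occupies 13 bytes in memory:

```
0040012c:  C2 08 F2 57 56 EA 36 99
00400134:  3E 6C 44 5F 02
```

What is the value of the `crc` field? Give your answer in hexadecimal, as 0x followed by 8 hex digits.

`crc` follows `flags` (4 bytes), so it starts at byte offset 4 and occupies 4 bytes.
Bytes at offsets 4..7: 56 EA 36 99.
Little-endian: lowest address holds the least-significant byte.
Reassemble most-significant byte first: 99 36 EA 56 → 0x9936EA56.

0x9936EA56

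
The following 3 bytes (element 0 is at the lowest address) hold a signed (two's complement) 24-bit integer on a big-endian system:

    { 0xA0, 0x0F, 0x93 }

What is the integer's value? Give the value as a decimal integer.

Big-endian: lowest address holds the most-significant byte.
The bytes are already most-significant first: 0xA00F93.
Top bit is set, so as a signed 24-bit value this is 0xA00F93 − 2^24 = -6287469.

-6287469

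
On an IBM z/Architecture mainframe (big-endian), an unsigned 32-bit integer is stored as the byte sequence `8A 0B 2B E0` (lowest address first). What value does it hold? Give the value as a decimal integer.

2315987936

Big-endian stores the most-significant byte at the lowest address.
The bytes are already most-significant first: 0x8A0B2BE0.
0x8A0B2BE0 = 2315987936.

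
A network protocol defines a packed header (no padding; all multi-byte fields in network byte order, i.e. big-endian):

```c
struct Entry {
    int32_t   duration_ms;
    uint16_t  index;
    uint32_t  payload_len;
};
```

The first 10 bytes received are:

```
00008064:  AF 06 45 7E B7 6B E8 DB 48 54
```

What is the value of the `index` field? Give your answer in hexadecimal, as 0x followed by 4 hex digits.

`index` follows `duration_ms` (4 bytes), so it starts at byte offset 4 and occupies 2 bytes.
Bytes at offsets 4..5: B7 6B.
Big-endian stores the most-significant byte at the lowest address.
The bytes are already most-significant first: 0xB76B.

0xB76B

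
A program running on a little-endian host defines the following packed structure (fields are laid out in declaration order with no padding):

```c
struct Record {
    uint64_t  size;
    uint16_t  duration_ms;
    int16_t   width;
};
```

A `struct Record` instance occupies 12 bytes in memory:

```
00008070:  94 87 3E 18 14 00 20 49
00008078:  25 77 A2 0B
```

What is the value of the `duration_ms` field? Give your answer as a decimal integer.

`duration_ms` follows `size` (8 bytes), so it starts at byte offset 8 and occupies 2 bytes.
Bytes at offsets 8..9: 25 77.
Little-endian stores the least-significant byte at the lowest address.
Reassemble most-significant byte first: 77 25 → 0x7725.
0x7725 = 30501.

30501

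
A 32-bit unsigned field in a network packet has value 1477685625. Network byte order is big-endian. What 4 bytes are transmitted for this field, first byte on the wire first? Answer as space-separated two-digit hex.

58 13 B1 79

1477685625 in hexadecimal, padded to 32 bits, is 0x5813B179.
Split into bytes (most-significant first): 58 13 B1 79.
Big-endian: lowest address holds the most-significant byte.
So the memory order matches the most-significant-first order: 58 13 B1 79.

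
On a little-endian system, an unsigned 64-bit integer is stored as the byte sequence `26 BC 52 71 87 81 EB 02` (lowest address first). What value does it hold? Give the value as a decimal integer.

Little-endian stores the least-significant byte at the lowest address.
Reassemble most-significant byte first: 02 EB 81 87 71 52 BC 26 → 0x02EB81877152BC26.
0x02EB81877152BC26 = 210404226324675622.

210404226324675622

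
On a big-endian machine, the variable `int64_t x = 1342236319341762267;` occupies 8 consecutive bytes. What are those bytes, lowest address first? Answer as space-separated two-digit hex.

1342236319341762267 in hexadecimal, padded to 64 bits, is 0x12A094D22AFE56DB.
Split into bytes (most-significant first): 12 A0 94 D2 2A FE 56 DB.
Big-endian stores the most-significant byte at the lowest address.
So the memory order matches the most-significant-first order: 12 A0 94 D2 2A FE 56 DB.

12 A0 94 D2 2A FE 56 DB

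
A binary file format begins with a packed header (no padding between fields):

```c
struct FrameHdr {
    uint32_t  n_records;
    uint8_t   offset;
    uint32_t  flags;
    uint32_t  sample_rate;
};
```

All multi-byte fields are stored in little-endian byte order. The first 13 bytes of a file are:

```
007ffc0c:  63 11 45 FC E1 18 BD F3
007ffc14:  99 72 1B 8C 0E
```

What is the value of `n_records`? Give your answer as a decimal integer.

`n_records` is the first field, at byte offset 0, occupying 4 bytes.
Bytes at offsets 0..3: 63 11 45 FC.
In little-endian order the low byte comes first in memory.
Reassemble most-significant byte first: FC 45 11 63 → 0xFC451163.
0xFC451163 = 4232384867.

4232384867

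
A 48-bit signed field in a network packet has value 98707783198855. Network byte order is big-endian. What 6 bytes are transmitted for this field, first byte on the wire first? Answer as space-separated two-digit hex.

98707783198855 in hexadecimal, padded to 48 bits, is 0x59C6325AA887.
Split into bytes (most-significant first): 59 C6 32 5A A8 87.
In big-endian order the high byte comes first in memory.
So the memory order matches the most-significant-first order: 59 C6 32 5A A8 87.

59 C6 32 5A A8 87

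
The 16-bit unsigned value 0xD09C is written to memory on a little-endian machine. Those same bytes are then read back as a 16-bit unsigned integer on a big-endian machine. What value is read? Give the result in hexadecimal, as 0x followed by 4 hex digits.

0x9CD0

Stored little-endian, the bytes at ascending addresses are 9C D0.
Read back as big-endian, the last byte is least significant, giving 0x9CD0.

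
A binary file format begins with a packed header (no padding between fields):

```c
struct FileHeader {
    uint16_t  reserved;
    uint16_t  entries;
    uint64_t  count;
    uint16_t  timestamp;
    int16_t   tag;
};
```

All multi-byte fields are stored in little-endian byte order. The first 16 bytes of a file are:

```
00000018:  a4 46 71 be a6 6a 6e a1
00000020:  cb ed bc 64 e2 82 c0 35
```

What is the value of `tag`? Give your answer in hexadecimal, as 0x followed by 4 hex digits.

`tag` follows `reserved` (2 B), `entries` (2 B), `count` (8 B), `timestamp` (2 B), so it starts at offset 2 + 2 + 8 + 2 = 14 and occupies 2 bytes.
Bytes at offsets 14..15: C0 35.
Little-endian: lowest address holds the least-significant byte.
Reassemble most-significant byte first: 35 C0 → 0x35C0.

0x35C0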